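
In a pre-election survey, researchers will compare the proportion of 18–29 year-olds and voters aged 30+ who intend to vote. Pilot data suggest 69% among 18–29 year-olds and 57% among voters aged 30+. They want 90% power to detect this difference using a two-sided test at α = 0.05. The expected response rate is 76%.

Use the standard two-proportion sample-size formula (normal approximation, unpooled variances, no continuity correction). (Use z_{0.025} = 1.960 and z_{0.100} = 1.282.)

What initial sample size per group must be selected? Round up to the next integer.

n = 441 per group

n = (z_{α/2} + z_β)² · [p₁(1−p₁) + p₂(1−p₂)] / (p₁ − p₂)²
  = (1.960 + 1.282)² · (0.69·0.31 + 0.57·0.43) / (0.12)²
  = (3.242)² · (0.2139 + 0.2451) / 0.0144
  = 10.5106 · 0.4590 / 0.0144
  = 335.02
Adjust for 76% response: 335.02 / 0.76 = 440.82.
Round up → n = 441 per group.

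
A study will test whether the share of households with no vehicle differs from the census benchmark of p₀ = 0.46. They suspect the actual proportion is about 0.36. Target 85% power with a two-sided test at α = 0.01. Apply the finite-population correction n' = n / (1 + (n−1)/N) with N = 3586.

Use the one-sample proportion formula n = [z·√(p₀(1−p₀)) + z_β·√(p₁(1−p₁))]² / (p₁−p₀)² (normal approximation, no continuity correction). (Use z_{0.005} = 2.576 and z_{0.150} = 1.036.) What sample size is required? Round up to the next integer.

n = [z_{α/2}·√(p₀q₀) + z_β·√(p₁q₁)]² / (p₁ − p₀)²
  = [2.576·√(0.46·0.54) + 1.036·√(0.36·0.64)]² / (-0.10)²
  = [2.576·0.4984 + 1.036·0.4800]² / 0.0100
  = [1.7812]² / 0.0100
  = 317.25
Finite-population correction (N = 3586): 317.25 / (1 + (317.25 − 1)/3586) = 291.54.
Round up → n = 292.

n = 292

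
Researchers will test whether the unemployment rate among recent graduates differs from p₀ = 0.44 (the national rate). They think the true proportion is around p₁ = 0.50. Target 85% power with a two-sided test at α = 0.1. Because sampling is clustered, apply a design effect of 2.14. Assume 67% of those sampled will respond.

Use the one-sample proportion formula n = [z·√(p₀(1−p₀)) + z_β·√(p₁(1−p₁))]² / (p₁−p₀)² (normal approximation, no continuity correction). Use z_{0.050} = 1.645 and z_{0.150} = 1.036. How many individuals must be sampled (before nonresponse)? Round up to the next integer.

n = [z_{α/2}·√(p₀q₀) + z_β·√(p₁q₁)]² / (p₁ − p₀)²
  = [1.645·√(0.44·0.56) + 1.036·√(0.50·0.50)]² / (0.06)²
  = [1.645·0.4964 + 1.036·0.5000]² / 0.0036
  = [1.3346]² / 0.0036
  = 494.73
Design effect: 2.14 × 494.73 = 1058.73.
Adjust for 67% response: 1058.73 / 0.67 = 1580.19.
Round up → n = 1581.

n = 1581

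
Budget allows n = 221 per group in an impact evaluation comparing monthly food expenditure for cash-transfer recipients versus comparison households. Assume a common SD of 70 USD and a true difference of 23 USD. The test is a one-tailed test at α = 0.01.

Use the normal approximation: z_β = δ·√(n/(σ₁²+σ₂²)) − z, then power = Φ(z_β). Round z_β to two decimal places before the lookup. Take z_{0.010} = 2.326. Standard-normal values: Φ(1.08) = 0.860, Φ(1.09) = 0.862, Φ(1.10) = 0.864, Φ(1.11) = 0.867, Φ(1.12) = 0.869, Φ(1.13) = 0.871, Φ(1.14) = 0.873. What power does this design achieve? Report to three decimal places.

Power ≈ 0.871

z_β = δ·√(n/(σ₁²+σ₂²)) − z_α
    = 23 · √(221/9800) − 2.326
    = 23 · 0.15017 − 2.326
    = 3.4539 − 2.326 = 1.1279 → 1.13
Power = Φ(1.13) = 0.871.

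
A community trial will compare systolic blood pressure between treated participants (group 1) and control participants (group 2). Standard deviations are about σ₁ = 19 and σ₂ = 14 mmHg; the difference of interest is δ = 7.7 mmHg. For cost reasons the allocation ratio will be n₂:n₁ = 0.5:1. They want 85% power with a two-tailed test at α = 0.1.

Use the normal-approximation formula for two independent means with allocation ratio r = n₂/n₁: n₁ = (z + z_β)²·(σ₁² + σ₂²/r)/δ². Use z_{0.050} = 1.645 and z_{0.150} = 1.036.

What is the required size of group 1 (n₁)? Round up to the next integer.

n₁ = 92

n₁ = (z_{α/2} + z_β)² · (σ₁² + σ₂²/r) / δ²
   = (1.645 + 1.036)² · (19² + 14²/0.5) / 7.7²
   = 7.1878 · (361 + 392) / 59.29
   = 7.1878 · 753 / 59.29
   = 91.29
Round up → n₁ = 92; n₂ = r·n₁ = 0.5 × 92 = 46.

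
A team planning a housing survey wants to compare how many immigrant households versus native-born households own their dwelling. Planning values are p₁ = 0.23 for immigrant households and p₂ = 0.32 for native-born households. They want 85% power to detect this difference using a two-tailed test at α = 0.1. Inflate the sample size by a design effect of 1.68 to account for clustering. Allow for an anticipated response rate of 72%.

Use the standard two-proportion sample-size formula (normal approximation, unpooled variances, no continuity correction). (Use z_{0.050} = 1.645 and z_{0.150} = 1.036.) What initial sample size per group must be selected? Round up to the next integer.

n = (z_{α/2} + z_β)² · [p₁(1−p₁) + p₂(1−p₂)] / (p₁ − p₂)²
  = (1.645 + 1.036)² · (0.23·0.77 + 0.32·0.68) / (-0.09)²
  = (2.681)² · (0.1771 + 0.2176) / 0.0081
  = 7.1878 · 0.3947 / 0.0081
  = 350.25
Design effect: 1.68 × 350.25 = 588.42.
Adjust for 72% response: 588.42 / 0.72 = 817.25.
Round up → n = 818 per group.

n = 818 per group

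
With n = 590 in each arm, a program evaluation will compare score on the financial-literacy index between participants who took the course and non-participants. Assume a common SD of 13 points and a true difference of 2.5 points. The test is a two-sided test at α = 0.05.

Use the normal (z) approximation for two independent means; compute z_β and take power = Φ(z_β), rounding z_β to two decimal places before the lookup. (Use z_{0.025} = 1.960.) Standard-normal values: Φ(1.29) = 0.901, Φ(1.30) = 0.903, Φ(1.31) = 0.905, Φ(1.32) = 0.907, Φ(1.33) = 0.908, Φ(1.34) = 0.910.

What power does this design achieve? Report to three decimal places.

z_β = δ·√(n/(σ₁²+σ₂²)) − z_{α/2}
    = 2.5 · √(590/338) − 1.960
    = 2.5 · 1.32120 − 1.960
    = 3.3030 − 1.960 = 1.3430 → 1.34
Power = Φ(1.34) = 0.910.

Power ≈ 0.910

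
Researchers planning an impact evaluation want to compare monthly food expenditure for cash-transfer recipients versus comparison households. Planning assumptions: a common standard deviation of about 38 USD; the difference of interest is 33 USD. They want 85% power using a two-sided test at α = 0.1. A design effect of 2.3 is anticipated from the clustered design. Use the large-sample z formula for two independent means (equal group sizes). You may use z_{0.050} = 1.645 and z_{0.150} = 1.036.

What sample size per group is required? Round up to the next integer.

n = 44 per group

n = (z_{α/2} + z_β)² · (σ₁² + σ₂²) / δ²
  = (1.645 + 1.036)² · (2·38² = 2888) / 33²
  = 7.1878 · 2888 / 1089
  = 19.06
Design effect: 2.3 × 19.06 = 43.84.
Round up → n = 44 per group.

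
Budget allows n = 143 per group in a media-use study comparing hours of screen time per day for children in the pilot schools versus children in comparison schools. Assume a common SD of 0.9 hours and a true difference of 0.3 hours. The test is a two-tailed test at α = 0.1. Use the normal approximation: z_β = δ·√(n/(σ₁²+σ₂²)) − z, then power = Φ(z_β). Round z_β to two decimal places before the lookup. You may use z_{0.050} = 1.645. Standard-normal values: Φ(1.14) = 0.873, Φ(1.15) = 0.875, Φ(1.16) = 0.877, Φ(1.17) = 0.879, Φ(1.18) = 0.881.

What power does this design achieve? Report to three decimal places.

Power ≈ 0.879

z_β = δ·√(n/(σ₁²+σ₂²)) − z_{α/2}
    = 0.3 · √(143/1.62) − 1.645
    = 0.3 · 9.39530 − 1.645
    = 2.8186 − 1.645 = 1.1736 → 1.17
Power = Φ(1.17) = 0.879.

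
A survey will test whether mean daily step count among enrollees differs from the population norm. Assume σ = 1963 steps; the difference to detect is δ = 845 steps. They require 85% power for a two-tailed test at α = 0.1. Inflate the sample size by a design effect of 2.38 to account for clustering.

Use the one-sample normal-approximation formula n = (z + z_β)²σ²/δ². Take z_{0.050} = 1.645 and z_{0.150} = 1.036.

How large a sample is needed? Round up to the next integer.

n = (z_{α/2} + z_β)² · σ² / δ²
  = (1.645 + 1.036)² · 1963² / 845²
  = 7.1878 · 3853369 / 714025
  = 38.79
Design effect: 2.38 × 38.79 = 92.32.
Round up → n = 93.

n = 93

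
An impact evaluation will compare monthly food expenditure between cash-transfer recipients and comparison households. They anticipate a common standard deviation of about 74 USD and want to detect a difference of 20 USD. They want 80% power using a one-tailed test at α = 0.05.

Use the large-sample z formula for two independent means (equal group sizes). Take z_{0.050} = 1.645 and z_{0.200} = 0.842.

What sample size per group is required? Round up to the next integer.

n = 170 per group

n = (z_α + z_β)² · (σ₁² + σ₂²) / δ²
  = (1.645 + 0.842)² · (2·74² = 10952) / 20²
  = 6.1852 · 10952 / 400
  = 169.35
Round up → n = 170 per group.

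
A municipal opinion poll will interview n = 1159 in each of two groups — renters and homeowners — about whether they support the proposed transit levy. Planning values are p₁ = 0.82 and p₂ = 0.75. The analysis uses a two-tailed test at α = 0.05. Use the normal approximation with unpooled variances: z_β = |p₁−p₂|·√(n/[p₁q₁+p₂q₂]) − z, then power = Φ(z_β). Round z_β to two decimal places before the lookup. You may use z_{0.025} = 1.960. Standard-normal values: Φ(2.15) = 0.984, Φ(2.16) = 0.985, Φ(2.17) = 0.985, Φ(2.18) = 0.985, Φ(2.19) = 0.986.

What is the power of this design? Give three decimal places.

Power ≈ 0.985

z_β = |p₁−p₂|·√(n/[p₁q₁+p₂q₂]) − z_{α/2}
    = 0.07 · √(1159/0.3351) − 1.960
    = 0.07 · 58.8105 − 1.960
    = 4.1167 − 1.960 = 2.1567 → 2.16
Power = Φ(2.16) = 0.985.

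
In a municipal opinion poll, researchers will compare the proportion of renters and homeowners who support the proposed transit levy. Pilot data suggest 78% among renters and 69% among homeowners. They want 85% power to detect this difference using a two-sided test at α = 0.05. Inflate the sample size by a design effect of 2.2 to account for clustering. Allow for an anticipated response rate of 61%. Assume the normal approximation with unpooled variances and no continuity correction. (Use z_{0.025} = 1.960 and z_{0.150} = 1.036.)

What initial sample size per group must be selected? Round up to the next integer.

n = 1541 per group

n = (z_{α/2} + z_β)² · [p₁(1−p₁) + p₂(1−p₂)] / (p₁ − p₂)²
  = (1.960 + 1.036)² · (0.78·0.22 + 0.69·0.31) / (0.09)²
  = (2.996)² · (0.1716 + 0.2139) / 0.0081
  = 8.9760 · 0.3855 / 0.0081
  = 427.19
Design effect: 2.2 × 427.19 = 939.82.
Adjust for 61% response: 939.82 / 0.61 = 1540.69.
Round up → n = 1541 per group.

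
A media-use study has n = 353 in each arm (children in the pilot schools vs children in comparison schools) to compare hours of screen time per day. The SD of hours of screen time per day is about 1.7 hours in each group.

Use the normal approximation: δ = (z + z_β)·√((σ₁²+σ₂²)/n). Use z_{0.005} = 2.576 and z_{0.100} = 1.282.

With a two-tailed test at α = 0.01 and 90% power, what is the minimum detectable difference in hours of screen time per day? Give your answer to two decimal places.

Minimum detectable difference ≈ 0.49 hours

δ = (z_{α/2} + z_β) · √((σ₁²+σ₂²)/n)
  = (2.576 + 1.282) · √(5.78/353)
  = 3.858 · √0.01637
  = 3.858 · 0.1280
  = 0.4937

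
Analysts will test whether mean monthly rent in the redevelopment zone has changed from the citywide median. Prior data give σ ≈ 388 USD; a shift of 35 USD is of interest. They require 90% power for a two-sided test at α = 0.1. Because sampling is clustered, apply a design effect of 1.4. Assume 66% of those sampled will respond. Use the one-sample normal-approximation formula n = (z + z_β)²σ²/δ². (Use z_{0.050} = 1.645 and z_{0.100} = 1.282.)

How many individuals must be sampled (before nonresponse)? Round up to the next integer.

n = 2234

n = (z_{α/2} + z_β)² · σ² / δ²
  = (1.645 + 1.282)² · 388² / 35²
  = 8.5673 · 150544 / 1225
  = 1052.87
Design effect: 1.4 × 1052.87 = 1474.01.
Adjust for 66% response: 1474.01 / 0.66 = 2233.35.
Round up → n = 2234.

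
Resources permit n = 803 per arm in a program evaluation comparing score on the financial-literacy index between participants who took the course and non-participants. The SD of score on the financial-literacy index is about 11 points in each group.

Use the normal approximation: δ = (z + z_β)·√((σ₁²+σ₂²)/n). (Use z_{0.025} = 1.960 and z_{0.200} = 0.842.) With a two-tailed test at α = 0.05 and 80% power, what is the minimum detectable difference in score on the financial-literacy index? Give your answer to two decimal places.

Minimum detectable difference ≈ 1.54 points

δ = (z_{α/2} + z_β) · √((σ₁²+σ₂²)/n)
  = (1.960 + 0.842) · √(242/803)
  = 2.802 · √0.30137
  = 2.802 · 0.5490
  = 1.5382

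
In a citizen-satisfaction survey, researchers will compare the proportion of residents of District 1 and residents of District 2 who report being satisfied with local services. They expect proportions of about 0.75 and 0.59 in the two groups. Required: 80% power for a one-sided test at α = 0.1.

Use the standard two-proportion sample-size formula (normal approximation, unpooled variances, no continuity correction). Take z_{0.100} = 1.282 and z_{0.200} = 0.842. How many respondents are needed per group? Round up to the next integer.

n = (z_α + z_β)² · [p₁(1−p₁) + p₂(1−p₂)] / (p₁ − p₂)²
  = (1.282 + 0.842)² · (0.75·0.25 + 0.59·0.41) / (0.16)²
  = (2.124)² · (0.1875 + 0.2419) / 0.0256
  = 4.5114 · 0.4294 / 0.0256
  = 75.67
Round up → n = 76 per group.

n = 76 per group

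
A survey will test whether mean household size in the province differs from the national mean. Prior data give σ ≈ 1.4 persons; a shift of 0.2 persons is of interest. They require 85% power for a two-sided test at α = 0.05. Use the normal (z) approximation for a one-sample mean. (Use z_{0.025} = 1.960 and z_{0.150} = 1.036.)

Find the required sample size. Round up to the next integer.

n = (z_{α/2} + z_β)² · σ² / δ²
  = (1.960 + 1.036)² · 1.4² / 0.2²
  = 8.9760 · 1.96 / 0.04
  = 439.82
Round up → n = 440.

n = 440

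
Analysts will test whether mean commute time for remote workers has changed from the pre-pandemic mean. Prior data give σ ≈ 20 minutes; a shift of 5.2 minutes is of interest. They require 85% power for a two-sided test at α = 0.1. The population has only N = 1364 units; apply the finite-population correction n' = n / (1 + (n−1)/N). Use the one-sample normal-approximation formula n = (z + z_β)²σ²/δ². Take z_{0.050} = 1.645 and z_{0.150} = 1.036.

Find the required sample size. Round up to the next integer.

n = (z_{α/2} + z_β)² · σ² / δ²
  = (1.645 + 1.036)² · 20² / 5.2²
  = 7.1878 · 400 / 27.04
  = 106.33
Finite-population correction (N = 1364): 106.33 / (1 + (106.33 − 1)/1364) = 98.71.
Round up → n = 99.

n = 99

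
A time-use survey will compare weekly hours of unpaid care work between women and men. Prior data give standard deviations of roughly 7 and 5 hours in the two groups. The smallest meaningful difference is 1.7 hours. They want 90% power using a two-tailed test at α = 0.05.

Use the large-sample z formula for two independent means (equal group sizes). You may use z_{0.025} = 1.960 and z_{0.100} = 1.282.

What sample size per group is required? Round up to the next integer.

n = (z_{α/2} + z_β)² · (σ₁² + σ₂²) / δ²
  = (1.960 + 1.282)² · (7² + 5² = 74) / 1.7²
  = 10.5106 · 74 / 2.89
  = 269.13
Round up → n = 270 per group.

n = 270 per group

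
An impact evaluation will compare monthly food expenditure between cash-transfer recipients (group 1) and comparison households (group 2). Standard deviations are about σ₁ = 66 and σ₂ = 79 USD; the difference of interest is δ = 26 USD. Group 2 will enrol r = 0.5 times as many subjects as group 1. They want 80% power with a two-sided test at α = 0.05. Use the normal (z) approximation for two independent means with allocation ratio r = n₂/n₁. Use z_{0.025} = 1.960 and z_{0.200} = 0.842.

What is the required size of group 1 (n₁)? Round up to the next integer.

n₁ = 196

n₁ = (z_{α/2} + z_β)² · (σ₁² + σ₂²/r) / δ²
   = (1.960 + 0.842)² · (66² + 79²/0.5) / 26²
   = 7.8512 · (4356 + 12482) / 676
   = 7.8512 · 16838 / 676
   = 195.56
Round up → n₁ = 196; n₂ = r·n₁ = 0.5 × 196 = 98.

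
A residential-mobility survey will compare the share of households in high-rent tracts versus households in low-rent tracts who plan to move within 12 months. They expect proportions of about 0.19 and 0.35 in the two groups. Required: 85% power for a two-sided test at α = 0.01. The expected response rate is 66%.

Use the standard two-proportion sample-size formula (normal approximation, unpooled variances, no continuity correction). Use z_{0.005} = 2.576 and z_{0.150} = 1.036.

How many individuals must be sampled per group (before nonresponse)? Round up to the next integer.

n = 295 per group

n = (z_{α/2} + z_β)² · [p₁(1−p₁) + p₂(1−p₂)] / (p₁ − p₂)²
  = (2.576 + 1.036)² · (0.19·0.81 + 0.35·0.65) / (-0.16)²
  = (3.612)² · (0.1539 + 0.2275) / 0.0256
  = 13.0465 · 0.3814 / 0.0256
  = 194.37
Adjust for 66% response: 194.37 / 0.66 = 294.50.
Round up → n = 295 per group.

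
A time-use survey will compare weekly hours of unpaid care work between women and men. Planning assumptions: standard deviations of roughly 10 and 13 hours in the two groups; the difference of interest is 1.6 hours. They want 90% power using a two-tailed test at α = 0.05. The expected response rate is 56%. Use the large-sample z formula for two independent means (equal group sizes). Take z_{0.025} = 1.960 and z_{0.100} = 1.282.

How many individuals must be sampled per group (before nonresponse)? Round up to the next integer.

n = (z_{α/2} + z_β)² · (σ₁² + σ₂²) / δ²
  = (1.960 + 1.282)² · (10² + 13² = 269) / 1.6²
  = 10.5106 · 269 / 2.56
  = 1104.43
Adjust for 56% response: 1104.43 / 0.56 = 1972.20.
Round up → n = 1973 per group.

n = 1973 per group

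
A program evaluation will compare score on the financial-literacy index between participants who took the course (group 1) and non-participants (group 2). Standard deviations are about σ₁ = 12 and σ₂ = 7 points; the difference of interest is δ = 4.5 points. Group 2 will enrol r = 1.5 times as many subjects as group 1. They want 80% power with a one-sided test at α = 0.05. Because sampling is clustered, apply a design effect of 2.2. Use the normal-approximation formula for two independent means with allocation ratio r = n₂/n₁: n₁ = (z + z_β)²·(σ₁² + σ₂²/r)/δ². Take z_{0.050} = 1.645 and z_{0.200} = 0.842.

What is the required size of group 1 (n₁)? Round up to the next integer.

n₁ = (z_α + z_β)² · (σ₁² + σ₂²/r) / δ²
   = (1.645 + 0.842)² · (12² + 7²/1.5) / 4.5²
   = 6.1852 · (144 + 32.6667) / 20.25
   = 6.1852 · 176.6667 / 20.25
   = 53.96
Design effect: 2.2 × 53.96 = 118.71.
Round up → n₁ = 119; n₂ = r·n₁ = 1.5 × 119 = 179.

n₁ = 119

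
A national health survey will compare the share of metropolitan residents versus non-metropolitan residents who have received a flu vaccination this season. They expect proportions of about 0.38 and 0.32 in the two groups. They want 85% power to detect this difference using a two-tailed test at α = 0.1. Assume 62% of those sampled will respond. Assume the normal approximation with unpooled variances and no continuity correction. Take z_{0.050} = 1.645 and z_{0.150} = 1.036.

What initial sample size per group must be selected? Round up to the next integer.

n = 1460 per group

n = (z_{α/2} + z_β)² · [p₁(1−p₁) + p₂(1−p₂)] / (p₁ − p₂)²
  = (1.645 + 1.036)² · (0.38·0.62 + 0.32·0.68) / (0.06)²
  = (2.681)² · (0.2356 + 0.2176) / 0.0036
  = 7.1878 · 0.4532 / 0.0036
  = 904.86
Adjust for 62% response: 904.86 / 0.62 = 1459.45.
Round up → n = 1460 per group.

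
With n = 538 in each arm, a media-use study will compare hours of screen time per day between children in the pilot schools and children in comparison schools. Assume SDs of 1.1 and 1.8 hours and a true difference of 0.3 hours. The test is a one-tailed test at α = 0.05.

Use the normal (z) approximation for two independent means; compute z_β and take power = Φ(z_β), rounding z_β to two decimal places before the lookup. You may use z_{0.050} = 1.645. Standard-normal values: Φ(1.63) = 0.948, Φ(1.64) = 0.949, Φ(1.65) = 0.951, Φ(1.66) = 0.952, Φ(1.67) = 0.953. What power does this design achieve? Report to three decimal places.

Power ≈ 0.951

z_β = δ·√(n/(σ₁²+σ₂²)) − z_α
    = 0.3 · √(538/4.45) − 1.645
    = 0.3 · 10.99540 − 1.645
    = 3.2986 − 1.645 = 1.6536 → 1.65
Power = Φ(1.65) = 0.951.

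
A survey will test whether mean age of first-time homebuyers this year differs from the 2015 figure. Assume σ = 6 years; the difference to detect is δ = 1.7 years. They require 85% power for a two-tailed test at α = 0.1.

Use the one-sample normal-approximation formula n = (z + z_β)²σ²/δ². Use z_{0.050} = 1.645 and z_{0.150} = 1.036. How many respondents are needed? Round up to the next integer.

n = 90

n = (z_{α/2} + z_β)² · σ² / δ²
  = (1.645 + 1.036)² · 6² / 1.7²
  = 7.1878 · 36 / 2.89
  = 89.54
Round up → n = 90.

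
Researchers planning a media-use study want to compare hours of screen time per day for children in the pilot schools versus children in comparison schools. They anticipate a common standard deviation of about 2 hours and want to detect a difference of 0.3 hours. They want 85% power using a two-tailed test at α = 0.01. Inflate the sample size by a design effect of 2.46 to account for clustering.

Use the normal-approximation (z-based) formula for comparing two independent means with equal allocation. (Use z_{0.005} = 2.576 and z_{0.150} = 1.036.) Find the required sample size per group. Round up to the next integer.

n = 2853 per group

n = (z_{α/2} + z_β)² · (σ₁² + σ₂²) / δ²
  = (2.576 + 1.036)² · (2·2² = 8) / 0.3²
  = 13.0465 · 8 / 0.09
  = 1159.69
Design effect: 2.46 × 1159.69 = 2852.84.
Round up → n = 2853 per group.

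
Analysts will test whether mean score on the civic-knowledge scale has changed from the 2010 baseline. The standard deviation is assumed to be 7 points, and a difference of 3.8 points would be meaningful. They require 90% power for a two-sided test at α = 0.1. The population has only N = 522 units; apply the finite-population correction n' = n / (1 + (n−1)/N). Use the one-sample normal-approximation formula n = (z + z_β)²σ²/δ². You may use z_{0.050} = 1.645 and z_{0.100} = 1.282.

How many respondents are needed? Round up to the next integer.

n = (z_{α/2} + z_β)² · σ² / δ²
  = (1.645 + 1.282)² · 7² / 3.8²
  = 8.5673 · 49 / 14.44
  = 29.07
Finite-population correction (N = 522): 29.07 / (1 + (29.07 − 1)/522) = 27.59.
Round up → n = 28.

n = 28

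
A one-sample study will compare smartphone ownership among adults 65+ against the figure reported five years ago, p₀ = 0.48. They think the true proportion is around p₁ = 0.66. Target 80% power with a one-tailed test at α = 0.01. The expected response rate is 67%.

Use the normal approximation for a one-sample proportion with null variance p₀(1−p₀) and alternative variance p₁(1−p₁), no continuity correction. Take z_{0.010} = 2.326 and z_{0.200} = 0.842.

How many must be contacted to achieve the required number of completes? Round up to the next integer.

n = 113

n = [z_α·√(p₀q₀) + z_β·√(p₁q₁)]² / (p₁ − p₀)²
  = [2.326·√(0.48·0.52) + 0.842·√(0.66·0.34)]² / (0.18)²
  = [2.326·0.4996 + 0.842·0.4737]² / 0.0324
  = [1.5609]² / 0.0324
  = 75.20
Adjust for 67% response: 75.20 / 0.67 = 112.24.
Round up → n = 113.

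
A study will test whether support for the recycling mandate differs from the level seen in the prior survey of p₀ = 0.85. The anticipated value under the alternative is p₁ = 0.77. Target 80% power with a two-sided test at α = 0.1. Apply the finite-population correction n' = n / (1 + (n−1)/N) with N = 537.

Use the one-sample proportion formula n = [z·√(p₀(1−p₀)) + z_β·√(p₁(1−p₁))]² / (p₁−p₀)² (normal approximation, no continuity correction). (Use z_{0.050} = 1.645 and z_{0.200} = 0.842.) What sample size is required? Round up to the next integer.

n = [z_{α/2}·√(p₀q₀) + z_β·√(p₁q₁)]² / (p₁ − p₀)²
  = [1.645·√(0.85·0.15) + 0.842·√(0.77·0.23)]² / (-0.08)²
  = [1.645·0.3571 + 0.842·0.4208]² / 0.0064
  = [0.9417]² / 0.0064
  = 138.57
Finite-population correction (N = 537): 138.57 / (1 + (138.57 − 1)/537) = 110.31.
Round up → n = 111.

n = 111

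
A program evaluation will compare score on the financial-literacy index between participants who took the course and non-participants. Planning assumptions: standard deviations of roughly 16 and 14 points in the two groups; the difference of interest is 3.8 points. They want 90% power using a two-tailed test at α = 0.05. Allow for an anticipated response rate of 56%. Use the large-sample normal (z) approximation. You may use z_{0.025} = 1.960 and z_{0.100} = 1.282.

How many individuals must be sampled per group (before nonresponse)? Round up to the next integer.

n = 588 per group

n = (z_{α/2} + z_β)² · (σ₁² + σ₂²) / δ²
  = (1.960 + 1.282)² · (16² + 14² = 452) / 3.8²
  = 10.5106 · 452 / 14.44
  = 329.00
Adjust for 56% response: 329.00 / 0.56 = 587.50.
Round up → n = 588 per group.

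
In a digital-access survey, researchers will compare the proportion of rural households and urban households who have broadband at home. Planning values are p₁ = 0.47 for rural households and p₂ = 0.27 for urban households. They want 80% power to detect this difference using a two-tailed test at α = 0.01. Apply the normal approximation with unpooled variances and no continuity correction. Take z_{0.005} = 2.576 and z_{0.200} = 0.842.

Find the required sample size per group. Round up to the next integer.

n = (z_{α/2} + z_β)² · [p₁(1−p₁) + p₂(1−p₂)] / (p₁ − p₂)²
  = (2.576 + 0.842)² · (0.47·0.53 + 0.27·0.73) / (0.20)²
  = (3.418)² · (0.2491 + 0.1971) / 0.0400
  = 11.6827 · 0.4462 / 0.0400
  = 130.32
Round up → n = 131 per group.

n = 131 per group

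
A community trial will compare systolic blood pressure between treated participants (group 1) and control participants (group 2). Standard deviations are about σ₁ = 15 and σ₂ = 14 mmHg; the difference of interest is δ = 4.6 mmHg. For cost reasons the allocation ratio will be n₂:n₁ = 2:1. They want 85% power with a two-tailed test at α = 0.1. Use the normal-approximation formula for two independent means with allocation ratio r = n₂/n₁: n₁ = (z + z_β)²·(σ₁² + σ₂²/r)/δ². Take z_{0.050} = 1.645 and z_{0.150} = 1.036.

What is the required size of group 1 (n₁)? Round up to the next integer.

n₁ = (z_{α/2} + z_β)² · (σ₁² + σ₂²/r) / δ²
   = (1.645 + 1.036)² · (15² + 14²/2) / 4.6²
   = 7.1878 · (225 + 98) / 21.16
   = 7.1878 · 323 / 21.16
   = 109.72
Round up → n₁ = 110; n₂ = r·n₁ = 2 × 110 = 220.

n₁ = 110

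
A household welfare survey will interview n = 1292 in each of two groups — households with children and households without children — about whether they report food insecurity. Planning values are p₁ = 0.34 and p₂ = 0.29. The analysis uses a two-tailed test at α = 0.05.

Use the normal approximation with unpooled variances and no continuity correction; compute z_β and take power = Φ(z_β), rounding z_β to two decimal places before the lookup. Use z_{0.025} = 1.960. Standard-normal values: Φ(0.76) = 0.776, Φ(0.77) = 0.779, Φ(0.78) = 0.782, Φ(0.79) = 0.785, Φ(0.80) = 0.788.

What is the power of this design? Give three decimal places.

Power ≈ 0.782

z_β = |p₁−p₂|·√(n/[p₁q₁+p₂q₂]) − z_{α/2}
    = 0.05 · √(1292/0.4303) − 1.960
    = 0.05 · 54.7956 − 1.960
    = 2.7398 − 1.960 = 0.7798 → 0.78
Power = Φ(0.78) = 0.782.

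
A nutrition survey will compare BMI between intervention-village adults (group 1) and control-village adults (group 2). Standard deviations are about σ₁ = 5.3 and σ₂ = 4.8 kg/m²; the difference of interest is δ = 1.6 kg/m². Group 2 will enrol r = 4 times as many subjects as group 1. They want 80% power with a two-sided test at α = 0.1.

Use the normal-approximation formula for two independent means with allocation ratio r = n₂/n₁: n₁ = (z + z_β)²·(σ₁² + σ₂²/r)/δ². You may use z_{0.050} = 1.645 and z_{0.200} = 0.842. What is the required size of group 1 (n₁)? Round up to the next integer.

n₁ = (z_{α/2} + z_β)² · (σ₁² + σ₂²/r) / δ²
   = (1.645 + 0.842)² · (5.3² + 4.8²/4) / 1.6²
   = 6.1852 · (28.09 + 5.76) / 2.56
   = 6.1852 · 33.85 / 2.56
   = 81.78
Round up → n₁ = 82; n₂ = r·n₁ = 4 × 82 = 328.

n₁ = 82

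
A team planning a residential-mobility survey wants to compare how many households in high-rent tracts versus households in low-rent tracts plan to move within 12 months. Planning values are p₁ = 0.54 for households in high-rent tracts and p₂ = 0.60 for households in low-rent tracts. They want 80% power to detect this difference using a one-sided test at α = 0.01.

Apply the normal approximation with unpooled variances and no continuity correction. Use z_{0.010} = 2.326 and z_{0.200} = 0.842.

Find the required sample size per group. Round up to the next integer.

n = (z_α + z_β)² · [p₁(1−p₁) + p₂(1−p₂)] / (p₁ − p₂)²
  = (2.326 + 0.842)² · (0.54·0.46 + 0.60·0.40) / (-0.06)²
  = (3.168)² · (0.2484 + 0.2400) / 0.0036
  = 10.0362 · 0.4884 / 0.0036
  = 1361.58
Round up → n = 1362 per group.

n = 1362 per group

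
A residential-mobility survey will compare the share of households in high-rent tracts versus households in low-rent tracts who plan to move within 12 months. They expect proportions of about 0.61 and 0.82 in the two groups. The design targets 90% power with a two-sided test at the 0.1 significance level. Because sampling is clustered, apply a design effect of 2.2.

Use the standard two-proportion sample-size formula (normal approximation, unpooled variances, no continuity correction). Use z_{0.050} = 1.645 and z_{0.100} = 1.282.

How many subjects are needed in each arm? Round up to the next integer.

n = 165 per group

n = (z_{α/2} + z_β)² · [p₁(1−p₁) + p₂(1−p₂)] / (p₁ − p₂)²
  = (1.645 + 1.282)² · (0.61·0.39 + 0.82·0.18) / (-0.21)²
  = (2.927)² · (0.2379 + 0.1476) / 0.0441
  = 8.5673 · 0.3855 / 0.0441
  = 74.89
Design effect: 2.2 × 74.89 = 164.76.
Round up → n = 165 per group.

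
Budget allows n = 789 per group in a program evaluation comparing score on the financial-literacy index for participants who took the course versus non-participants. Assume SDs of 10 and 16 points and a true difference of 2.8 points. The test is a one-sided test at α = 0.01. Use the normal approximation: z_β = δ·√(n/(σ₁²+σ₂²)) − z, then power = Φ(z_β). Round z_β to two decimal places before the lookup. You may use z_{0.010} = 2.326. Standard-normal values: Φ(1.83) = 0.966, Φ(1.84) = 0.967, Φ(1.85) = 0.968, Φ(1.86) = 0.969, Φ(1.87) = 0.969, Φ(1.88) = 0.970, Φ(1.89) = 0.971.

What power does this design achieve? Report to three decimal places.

z_β = δ·√(n/(σ₁²+σ₂²)) − z_α
    = 2.8 · √(789/356) − 2.326
    = 2.8 · 1.48872 − 2.326
    = 4.1684 − 2.326 = 1.8424 → 1.84
Power = Φ(1.84) = 0.967.

Power ≈ 0.967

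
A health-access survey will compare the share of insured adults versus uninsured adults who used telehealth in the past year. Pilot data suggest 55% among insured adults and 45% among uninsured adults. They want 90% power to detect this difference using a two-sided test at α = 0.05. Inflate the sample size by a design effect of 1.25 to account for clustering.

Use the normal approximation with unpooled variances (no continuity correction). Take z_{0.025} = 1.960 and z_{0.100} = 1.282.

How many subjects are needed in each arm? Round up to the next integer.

n = 651 per group

n = (z_{α/2} + z_β)² · [p₁(1−p₁) + p₂(1−p₂)] / (p₁ − p₂)²
  = (1.960 + 1.282)² · (0.55·0.45 + 0.45·0.55) / (0.10)²
  = (3.242)² · (0.2475 + 0.2475) / 0.0100
  = 10.5106 · 0.4950 / 0.0100
  = 520.27
Design effect: 1.25 × 520.27 = 650.34.
Round up → n = 651 per group.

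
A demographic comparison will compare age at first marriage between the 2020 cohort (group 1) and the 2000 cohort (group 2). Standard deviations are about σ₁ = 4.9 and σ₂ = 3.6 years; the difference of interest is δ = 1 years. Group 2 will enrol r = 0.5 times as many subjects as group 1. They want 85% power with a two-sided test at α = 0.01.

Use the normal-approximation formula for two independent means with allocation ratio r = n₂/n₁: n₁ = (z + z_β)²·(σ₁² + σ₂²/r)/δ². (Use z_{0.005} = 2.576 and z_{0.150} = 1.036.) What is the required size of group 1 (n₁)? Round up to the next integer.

n₁ = (z_{α/2} + z_β)² · (σ₁² + σ₂²/r) / δ²
   = (2.576 + 1.036)² · (4.9² + 3.6²/0.5) / 1²
   = 13.0465 · (24.01 + 25.92) / 1
   = 13.0465 · 49.93 / 1
   = 651.41
Round up → n₁ = 652; n₂ = r·n₁ = 0.5 × 652 = 326.

n₁ = 652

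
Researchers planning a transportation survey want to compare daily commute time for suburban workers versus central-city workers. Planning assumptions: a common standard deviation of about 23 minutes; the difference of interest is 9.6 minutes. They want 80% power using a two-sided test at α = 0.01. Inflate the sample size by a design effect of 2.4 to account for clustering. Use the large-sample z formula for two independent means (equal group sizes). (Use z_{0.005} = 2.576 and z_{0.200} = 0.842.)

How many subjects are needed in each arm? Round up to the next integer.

n = (z_{α/2} + z_β)² · (σ₁² + σ₂²) / δ²
  = (2.576 + 0.842)² · (2·23² = 1058) / 9.6²
  = 11.6827 · 1058 / 92.16
  = 134.12
Design effect: 2.4 × 134.12 = 321.88.
Round up → n = 322 per group.

n = 322 per group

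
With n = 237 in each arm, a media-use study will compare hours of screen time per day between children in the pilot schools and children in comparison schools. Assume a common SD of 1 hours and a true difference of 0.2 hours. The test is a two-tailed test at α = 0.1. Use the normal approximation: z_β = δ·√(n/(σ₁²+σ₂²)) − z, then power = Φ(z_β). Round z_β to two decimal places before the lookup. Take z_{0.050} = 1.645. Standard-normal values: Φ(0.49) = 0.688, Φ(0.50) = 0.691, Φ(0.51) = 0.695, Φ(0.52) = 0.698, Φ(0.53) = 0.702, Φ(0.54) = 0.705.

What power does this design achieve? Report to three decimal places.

Power ≈ 0.702

z_β = δ·√(n/(σ₁²+σ₂²)) − z_{α/2}
    = 0.2 · √(237/2) − 1.645
    = 0.2 · 10.88577 − 1.645
    = 2.1772 − 1.645 = 0.5322 → 0.53
Power = Φ(0.53) = 0.702.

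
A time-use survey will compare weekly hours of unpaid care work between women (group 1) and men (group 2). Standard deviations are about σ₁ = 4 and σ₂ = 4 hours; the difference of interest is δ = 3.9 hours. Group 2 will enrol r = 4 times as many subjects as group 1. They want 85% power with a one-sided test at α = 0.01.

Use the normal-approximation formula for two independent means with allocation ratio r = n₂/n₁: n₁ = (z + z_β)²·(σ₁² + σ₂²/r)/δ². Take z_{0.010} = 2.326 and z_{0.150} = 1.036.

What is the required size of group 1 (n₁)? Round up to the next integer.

n₁ = 15

n₁ = (z_α + z_β)² · (σ₁² + σ₂²/r) / δ²
   = (2.326 + 1.036)² · (4² + 4²/4) / 3.9²
   = 11.3030 · (16 + 4) / 15.21
   = 11.3030 · 20 / 15.21
   = 14.86
Round up → n₁ = 15; n₂ = r·n₁ = 4 × 15 = 60.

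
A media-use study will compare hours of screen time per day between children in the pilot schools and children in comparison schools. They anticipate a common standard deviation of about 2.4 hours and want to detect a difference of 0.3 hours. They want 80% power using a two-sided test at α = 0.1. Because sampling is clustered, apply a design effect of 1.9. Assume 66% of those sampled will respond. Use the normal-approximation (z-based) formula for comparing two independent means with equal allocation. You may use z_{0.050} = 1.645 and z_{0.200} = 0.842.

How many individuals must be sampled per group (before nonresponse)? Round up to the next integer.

n = 2280 per group

n = (z_{α/2} + z_β)² · (σ₁² + σ₂²) / δ²
  = (1.645 + 0.842)² · (2·2.4² = 11.52) / 0.3²
  = 6.1852 · 11.52 / 0.09
  = 791.70
Design effect: 1.9 × 791.70 = 1504.23.
Adjust for 66% response: 1504.23 / 0.66 = 2279.14.
Round up → n = 2280 per group.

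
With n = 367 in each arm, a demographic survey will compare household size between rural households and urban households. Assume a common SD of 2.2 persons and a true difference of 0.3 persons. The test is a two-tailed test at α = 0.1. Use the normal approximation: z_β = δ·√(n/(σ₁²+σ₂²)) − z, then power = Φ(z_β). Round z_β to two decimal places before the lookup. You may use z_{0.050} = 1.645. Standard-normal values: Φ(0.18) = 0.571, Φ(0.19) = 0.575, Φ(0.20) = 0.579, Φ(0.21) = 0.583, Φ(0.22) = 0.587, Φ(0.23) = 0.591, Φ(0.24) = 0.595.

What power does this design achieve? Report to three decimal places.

z_β = δ·√(n/(σ₁²+σ₂²)) − z_{α/2}
    = 0.3 · √(367/9.68) − 1.645
    = 0.3 · 6.15737 − 1.645
    = 1.8472 − 1.645 = 0.2022 → 0.20
Power = Φ(0.20) = 0.579.

Power ≈ 0.579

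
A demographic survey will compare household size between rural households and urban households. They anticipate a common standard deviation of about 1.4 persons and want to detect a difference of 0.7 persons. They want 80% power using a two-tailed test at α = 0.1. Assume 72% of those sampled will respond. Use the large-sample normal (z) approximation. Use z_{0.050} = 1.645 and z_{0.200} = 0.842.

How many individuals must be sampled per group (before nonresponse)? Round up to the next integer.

n = 69 per group

n = (z_{α/2} + z_β)² · (σ₁² + σ₂²) / δ²
  = (1.645 + 0.842)² · (2·1.4² = 3.92) / 0.7²
  = 6.1852 · 3.92 / 0.49
  = 49.48
Adjust for 72% response: 49.48 / 0.72 = 68.72.
Round up → n = 69 per group.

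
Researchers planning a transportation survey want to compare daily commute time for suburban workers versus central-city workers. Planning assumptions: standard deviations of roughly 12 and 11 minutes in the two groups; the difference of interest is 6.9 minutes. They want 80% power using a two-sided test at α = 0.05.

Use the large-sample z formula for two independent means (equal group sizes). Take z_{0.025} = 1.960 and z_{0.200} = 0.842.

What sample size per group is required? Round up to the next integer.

n = (z_{α/2} + z_β)² · (σ₁² + σ₂²) / δ²
  = (1.960 + 0.842)² · (12² + 11² = 265) / 6.9²
  = 7.8512 · 265 / 47.61
  = 43.70
Round up → n = 44 per group.

n = 44 per group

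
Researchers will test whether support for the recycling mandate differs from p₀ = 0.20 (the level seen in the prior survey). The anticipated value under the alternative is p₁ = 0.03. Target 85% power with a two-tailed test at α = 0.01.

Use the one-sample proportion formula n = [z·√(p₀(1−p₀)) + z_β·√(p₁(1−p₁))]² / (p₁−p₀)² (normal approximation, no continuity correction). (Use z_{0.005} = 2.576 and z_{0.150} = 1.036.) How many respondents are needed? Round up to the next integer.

n = 51

n = [z_{α/2}·√(p₀q₀) + z_β·√(p₁q₁)]² / (p₁ − p₀)²
  = [2.576·√(0.20·0.80) + 1.036·√(0.03·0.97)]² / (-0.17)²
  = [2.576·0.4000 + 1.036·0.1706]² / 0.0289
  = [1.2071]² / 0.0289
  = 50.42
Round up → n = 51.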